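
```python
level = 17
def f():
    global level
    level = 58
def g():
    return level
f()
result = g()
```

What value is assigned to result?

Step 1: level = 17.
Step 2: f() sets global level = 58.
Step 3: g() reads global level = 58. result = 58

The answer is 58.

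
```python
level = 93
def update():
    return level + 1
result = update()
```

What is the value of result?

Step 1: level = 93 is defined globally.
Step 2: update() looks up level from global scope = 93, then computes 93 + 1 = 94.
Step 3: result = 94

The answer is 94.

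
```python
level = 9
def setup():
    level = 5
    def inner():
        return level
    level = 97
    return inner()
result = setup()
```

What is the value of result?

Step 1: setup() sets level = 5, then later level = 97.
Step 2: inner() is called after level is reassigned to 97. Closures capture variables by reference, not by value.
Step 3: result = 97

The answer is 97.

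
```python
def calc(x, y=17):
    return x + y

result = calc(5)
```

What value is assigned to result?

Step 1: calc(5) uses default y = 17.
Step 2: Returns 5 + 17 = 22.
Step 3: result = 22

The answer is 22.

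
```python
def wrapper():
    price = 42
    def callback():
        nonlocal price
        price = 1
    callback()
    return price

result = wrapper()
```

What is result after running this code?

Step 1: wrapper() sets price = 42.
Step 2: callback() uses nonlocal to reassign price = 1.
Step 3: result = 1

The answer is 1.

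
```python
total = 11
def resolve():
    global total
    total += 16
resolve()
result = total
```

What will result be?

Step 1: total = 11 globally.
Step 2: resolve() modifies global total: total += 16 = 27.
Step 3: result = 27

The answer is 27.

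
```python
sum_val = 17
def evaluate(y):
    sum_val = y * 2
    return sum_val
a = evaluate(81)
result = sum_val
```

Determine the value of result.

Step 1: Global sum_val = 17.
Step 2: evaluate(81) creates local sum_val = 81 * 2 = 162.
Step 3: Global sum_val unchanged because no global keyword. result = 17

The answer is 17.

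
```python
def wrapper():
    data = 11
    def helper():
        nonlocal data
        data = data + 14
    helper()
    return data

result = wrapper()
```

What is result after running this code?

Step 1: wrapper() sets data = 11.
Step 2: helper() uses nonlocal to modify data in wrapper's scope: data = 11 + 14 = 25.
Step 3: wrapper() returns the modified data = 25

The answer is 25.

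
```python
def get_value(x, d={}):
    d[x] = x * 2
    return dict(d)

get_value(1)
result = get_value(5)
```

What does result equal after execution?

Step 1: Mutable default dict is shared across calls.
Step 2: First call adds 1: 2. Second call adds 5: 10.
Step 3: result = {1: 2, 5: 10}

The answer is {1: 2, 5: 10}.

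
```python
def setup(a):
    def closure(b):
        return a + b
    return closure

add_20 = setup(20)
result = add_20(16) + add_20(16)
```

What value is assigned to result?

Step 1: add_20 captures a = 20.
Step 2: add_20(16) = 20 + 16 = 36, called twice.
Step 3: result = 36 + 36 = 72

The answer is 72.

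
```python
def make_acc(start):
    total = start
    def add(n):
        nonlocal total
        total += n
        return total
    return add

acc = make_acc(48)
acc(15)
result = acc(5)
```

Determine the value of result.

Step 1: make_acc(48) creates closure with total = 48.
Step 2: First acc(15): total = 48 + 15 = 63.
Step 3: Second acc(5): total = 63 + 5 = 68. result = 68

The answer is 68.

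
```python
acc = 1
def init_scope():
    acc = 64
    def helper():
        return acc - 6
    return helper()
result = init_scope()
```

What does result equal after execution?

Step 1: init_scope() shadows global acc with acc = 64.
Step 2: helper() finds acc = 64 in enclosing scope, computes 64 - 6 = 58.
Step 3: result = 58

The answer is 58.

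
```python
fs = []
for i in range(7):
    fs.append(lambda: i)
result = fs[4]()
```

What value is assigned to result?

Step 1: The loop creates 7 lambdas, all referencing the same variable i.
Step 2: After the loop, i = 6 (final value).
Step 3: fs[4]() looks up i at call time and finds 6. This is the late binding gotcha. result = 6

The answer is 6.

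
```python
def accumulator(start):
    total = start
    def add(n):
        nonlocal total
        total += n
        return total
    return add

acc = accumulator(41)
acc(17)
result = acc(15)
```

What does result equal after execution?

Step 1: accumulator(41) creates closure with total = 41.
Step 2: First acc(17): total = 41 + 17 = 58.
Step 3: Second acc(15): total = 58 + 15 = 73. result = 73

The answer is 73.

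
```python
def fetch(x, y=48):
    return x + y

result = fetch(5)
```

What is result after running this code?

Step 1: fetch(5) uses default y = 48.
Step 2: Returns 5 + 48 = 53.
Step 3: result = 53

The answer is 53.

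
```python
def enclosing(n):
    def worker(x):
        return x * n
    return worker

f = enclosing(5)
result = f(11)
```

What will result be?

Step 1: enclosing(5) creates a closure capturing n = 5.
Step 2: f(11) computes 11 * 5 = 55.
Step 3: result = 55

The answer is 55.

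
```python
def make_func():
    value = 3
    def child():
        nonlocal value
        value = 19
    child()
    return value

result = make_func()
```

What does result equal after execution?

Step 1: make_func() sets value = 3.
Step 2: child() uses nonlocal to reassign value = 19.
Step 3: result = 19

The answer is 19.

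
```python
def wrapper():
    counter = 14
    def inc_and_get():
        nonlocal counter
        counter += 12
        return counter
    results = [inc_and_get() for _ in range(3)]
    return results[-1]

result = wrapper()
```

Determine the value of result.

Step 1: counter = 14.
Step 2: Three calls to inc_and_get(), each adding 12.
Step 3: Last value = 14 + 12 * 3 = 50

The answer is 50.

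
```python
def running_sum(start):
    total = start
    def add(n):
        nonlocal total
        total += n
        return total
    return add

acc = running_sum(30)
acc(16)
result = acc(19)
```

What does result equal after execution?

Step 1: running_sum(30) creates closure with total = 30.
Step 2: First acc(16): total = 30 + 16 = 46.
Step 3: Second acc(19): total = 46 + 19 = 65. result = 65

The answer is 65.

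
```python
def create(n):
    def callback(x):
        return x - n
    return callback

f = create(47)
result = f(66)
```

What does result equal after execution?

Step 1: create(47) creates a closure capturing n = 47.
Step 2: f(66) computes 66 - 47 = 19.
Step 3: result = 19

The answer is 19.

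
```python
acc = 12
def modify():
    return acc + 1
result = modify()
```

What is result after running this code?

Step 1: acc = 12 is defined globally.
Step 2: modify() looks up acc from global scope = 12, then computes 12 + 1 = 13.
Step 3: result = 13

The answer is 13.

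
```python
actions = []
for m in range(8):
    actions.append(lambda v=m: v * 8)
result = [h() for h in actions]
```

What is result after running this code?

Step 1: Default arg v=m captures m at each iteration.
Step 2: actions[k] has v defaulting to k, returns k * 8.
Step 3: result = [0, 8, 16, 24, 32, 40, 48, 56]

The answer is [0, 8, 16, 24, 32, 40, 48, 56].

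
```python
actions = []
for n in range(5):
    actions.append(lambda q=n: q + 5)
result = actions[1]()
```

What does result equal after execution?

Step 1: Default argument q=n captures n's value at definition time.
Step 2: actions[1] was defined when n = 1, so q defaults to 1.
Step 3: result = 1 + 5 = 6 (default arg fixes the late binding issue)

The answer is 6.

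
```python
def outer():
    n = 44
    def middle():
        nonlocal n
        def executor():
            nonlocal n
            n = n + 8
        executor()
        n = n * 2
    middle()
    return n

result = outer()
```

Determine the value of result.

Step 1: n = 44.
Step 2: executor() adds 8: n = 44 + 8 = 52.
Step 3: middle() doubles: n = 52 * 2 = 104.
Step 4: result = 104

The answer is 104.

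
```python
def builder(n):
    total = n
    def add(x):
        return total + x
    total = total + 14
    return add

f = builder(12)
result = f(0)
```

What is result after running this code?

Step 1: builder(12) sets total = 12, then total = 12 + 14 = 26.
Step 2: Closures capture by reference, so add sees total = 26.
Step 3: f(0) returns 26 + 0 = 26

The answer is 26.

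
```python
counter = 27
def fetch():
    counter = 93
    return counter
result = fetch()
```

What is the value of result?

Step 1: Global counter = 27.
Step 2: fetch() creates local counter = 93, shadowing the global.
Step 3: Returns local counter = 93. result = 93

The answer is 93.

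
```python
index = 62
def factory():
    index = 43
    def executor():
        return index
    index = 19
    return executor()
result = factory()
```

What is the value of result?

Step 1: factory() sets index = 43, then later index = 19.
Step 2: executor() is called after index is reassigned to 19. Closures capture variables by reference, not by value.
Step 3: result = 19

The answer is 19.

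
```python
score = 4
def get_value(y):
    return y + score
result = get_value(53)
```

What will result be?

Step 1: score = 4 is defined globally.
Step 2: get_value(53) uses parameter y = 53 and looks up score from global scope = 4.
Step 3: result = 53 + 4 = 57

The answer is 57.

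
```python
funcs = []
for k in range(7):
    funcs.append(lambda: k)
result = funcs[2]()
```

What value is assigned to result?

Step 1: The loop creates 7 lambdas, all referencing the same variable k.
Step 2: After the loop, k = 6 (final value).
Step 3: funcs[2]() looks up k at call time and finds 6. This is the late binding gotcha. result = 6

The answer is 6.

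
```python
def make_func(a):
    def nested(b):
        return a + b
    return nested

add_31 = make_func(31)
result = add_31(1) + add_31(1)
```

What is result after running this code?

Step 1: add_31 captures a = 31.
Step 2: add_31(1) = 31 + 1 = 32, called twice.
Step 3: result = 32 + 32 = 64

The answer is 64.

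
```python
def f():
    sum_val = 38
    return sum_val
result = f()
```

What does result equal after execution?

Step 1: f() defines sum_val = 38 in its local scope.
Step 2: return sum_val finds the local variable sum_val = 38.
Step 3: result = 38

The answer is 38.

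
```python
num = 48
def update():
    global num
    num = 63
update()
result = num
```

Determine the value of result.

Step 1: num = 48 globally.
Step 2: update() declares global num and sets it to 63.
Step 3: After update(), global num = 63. result = 63

The answer is 63.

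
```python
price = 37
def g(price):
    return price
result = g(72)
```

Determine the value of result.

Step 1: Global price = 37.
Step 2: g(72) takes parameter price = 72, which shadows the global.
Step 3: result = 72

The answer is 72.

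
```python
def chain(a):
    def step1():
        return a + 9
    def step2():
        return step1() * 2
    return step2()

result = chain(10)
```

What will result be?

Step 1: chain(10) captures a = 10.
Step 2: step2() calls step1() which returns 10 + 9 = 19.
Step 3: step2() returns 19 * 2 = 38

The answer is 38.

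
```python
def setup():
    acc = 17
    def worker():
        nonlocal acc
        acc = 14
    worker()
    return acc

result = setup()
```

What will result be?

Step 1: setup() sets acc = 17.
Step 2: worker() uses nonlocal to reassign acc = 14.
Step 3: result = 14

The answer is 14.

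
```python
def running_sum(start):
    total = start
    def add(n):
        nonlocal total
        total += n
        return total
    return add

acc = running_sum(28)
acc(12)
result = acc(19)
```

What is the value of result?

Step 1: running_sum(28) creates closure with total = 28.
Step 2: First acc(12): total = 28 + 12 = 40.
Step 3: Second acc(19): total = 40 + 19 = 59. result = 59

The answer is 59.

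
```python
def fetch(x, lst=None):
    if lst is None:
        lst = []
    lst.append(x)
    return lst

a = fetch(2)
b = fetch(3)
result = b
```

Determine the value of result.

Step 1: None default with guard creates a NEW list each call.
Step 2: a = [2] (fresh list). b = [3] (another fresh list).
Step 3: result = [3] (this is the fix for mutable default)

The answer is [3].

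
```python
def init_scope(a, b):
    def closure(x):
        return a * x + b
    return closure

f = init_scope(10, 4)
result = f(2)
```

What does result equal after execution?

Step 1: init_scope(10, 4) captures a = 10, b = 4.
Step 2: f(2) computes 10 * 2 + 4 = 24.
Step 3: result = 24

The answer is 24.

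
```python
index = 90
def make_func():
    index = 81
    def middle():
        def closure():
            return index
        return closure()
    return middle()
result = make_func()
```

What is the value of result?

Step 1: make_func() defines index = 81. middle() and closure() have no local index.
Step 2: closure() checks local (none), enclosing middle() (none), enclosing make_func() and finds index = 81.
Step 3: result = 81

The answer is 81.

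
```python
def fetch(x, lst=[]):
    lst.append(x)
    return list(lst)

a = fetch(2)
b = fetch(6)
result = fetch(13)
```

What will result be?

Step 1: Default list is shared. list() creates copies for return values.
Step 2: Internal list grows: [2] -> [2, 6] -> [2, 6, 13].
Step 3: result = [2, 6, 13]

The answer is [2, 6, 13].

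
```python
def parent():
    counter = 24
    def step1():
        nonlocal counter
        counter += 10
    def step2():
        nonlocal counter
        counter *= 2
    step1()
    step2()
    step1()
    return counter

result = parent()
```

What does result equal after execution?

Step 1: counter = 24.
Step 2: step1(): counter = 24 + 10 = 34.
Step 3: step2(): counter = 34 * 2 = 68.
Step 4: step1(): counter = 68 + 10 = 78. result = 78

The answer is 78.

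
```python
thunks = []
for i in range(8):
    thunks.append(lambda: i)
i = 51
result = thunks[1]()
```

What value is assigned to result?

Step 1: Lambdas capture the variable i by reference, not by value.
Step 2: After the loop, i is reassigned to 51.
Step 3: thunks[1]() looks up the current i = 51. result = 51

The answer is 51.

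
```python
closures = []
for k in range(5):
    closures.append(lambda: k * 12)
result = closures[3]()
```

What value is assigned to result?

Step 1: All lambdas reference the same variable k (late binding).
Step 2: After the loop, k = 4. Every lambda returns k * 12.
Step 3: closures[3]() = 4 * 12 = 48

The answer is 48.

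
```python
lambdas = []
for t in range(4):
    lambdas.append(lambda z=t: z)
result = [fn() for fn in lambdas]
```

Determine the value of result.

Step 1: Default arg z=t captures t at each iteration.
Step 2: Each lambda has its own default: 0, 1, ..., 3.
Step 3: result = [0, 1, 2, 3]

The answer is [0, 1, 2, 3].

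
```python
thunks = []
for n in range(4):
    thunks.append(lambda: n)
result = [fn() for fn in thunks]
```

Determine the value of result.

Step 1: All 4 lambdas share the same variable n.
Step 2: After the loop, n = 3.
Step 3: Each call returns 3. result = [3, 3, 3, 3]

The answer is [3, 3, 3, 3].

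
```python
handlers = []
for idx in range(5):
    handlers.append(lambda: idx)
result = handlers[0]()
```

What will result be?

Step 1: The loop creates 5 lambdas, all referencing the same variable idx.
Step 2: After the loop, idx = 4 (final value).
Step 3: handlers[0]() looks up idx at call time and finds 4. This is the late binding gotcha. result = 4

The answer is 4.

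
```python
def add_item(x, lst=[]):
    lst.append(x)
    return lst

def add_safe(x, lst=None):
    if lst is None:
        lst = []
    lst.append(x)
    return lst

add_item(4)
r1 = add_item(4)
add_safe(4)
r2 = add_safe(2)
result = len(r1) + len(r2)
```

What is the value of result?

Step 1: add_item shares mutable default: after 2 calls, lst = [4, 4], len = 2.
Step 2: add_safe creates fresh list each time: r2 = [2], len = 1.
Step 3: result = 2 + 1 = 3

The answer is 3.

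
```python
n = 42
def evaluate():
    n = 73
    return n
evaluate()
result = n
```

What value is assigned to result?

Step 1: n = 42 globally.
Step 2: evaluate() creates a LOCAL n = 73 (no global keyword!).
Step 3: The global n is unchanged. result = 42

The answer is 42.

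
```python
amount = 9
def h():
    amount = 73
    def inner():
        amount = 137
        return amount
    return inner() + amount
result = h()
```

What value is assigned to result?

Step 1: h() has local amount = 73. inner() has local amount = 137.
Step 2: inner() returns its local amount = 137.
Step 3: h() returns 137 + its own amount (73) = 210

The answer is 210.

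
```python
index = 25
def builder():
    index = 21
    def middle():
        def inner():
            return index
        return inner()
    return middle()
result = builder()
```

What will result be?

Step 1: builder() defines index = 21. middle() and inner() have no local index.
Step 2: inner() checks local (none), enclosing middle() (none), enclosing builder() and finds index = 21.
Step 3: result = 21

The answer is 21.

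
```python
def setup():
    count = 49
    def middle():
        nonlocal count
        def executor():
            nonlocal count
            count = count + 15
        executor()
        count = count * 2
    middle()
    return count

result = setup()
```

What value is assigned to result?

Step 1: count = 49.
Step 2: executor() adds 15: count = 49 + 15 = 64.
Step 3: middle() doubles: count = 64 * 2 = 128.
Step 4: result = 128

The answer is 128.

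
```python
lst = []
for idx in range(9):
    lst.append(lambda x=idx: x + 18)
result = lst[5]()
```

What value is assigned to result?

Step 1: Default argument x=idx captures idx's value at definition time.
Step 2: lst[5] was defined when idx = 5, so x defaults to 5.
Step 3: result = 5 + 18 = 23 (default arg fixes the late binding issue)

The answer is 23.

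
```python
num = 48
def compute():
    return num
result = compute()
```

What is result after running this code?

Step 1: num = 48 is defined in the global scope.
Step 2: compute() looks up num. No local num exists, so Python checks the global scope via LEGB rule and finds num = 48.
Step 3: result = 48

The answer is 48.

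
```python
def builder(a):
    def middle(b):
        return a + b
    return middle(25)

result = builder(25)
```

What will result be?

Step 1: builder(25) passes a = 25.
Step 2: middle(25) has b = 25, reads a = 25 from enclosing.
Step 3: result = 25 + 25 = 50

The answer is 50.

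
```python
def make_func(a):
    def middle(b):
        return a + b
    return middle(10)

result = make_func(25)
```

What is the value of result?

Step 1: make_func(25) passes a = 25.
Step 2: middle(10) has b = 10, reads a = 25 from enclosing.
Step 3: result = 25 + 10 = 35

The answer is 35.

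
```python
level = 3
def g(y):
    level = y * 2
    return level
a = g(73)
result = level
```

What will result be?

Step 1: Global level = 3.
Step 2: g(73) creates local level = 73 * 2 = 146.
Step 3: Global level unchanged because no global keyword. result = 3

The answer is 3.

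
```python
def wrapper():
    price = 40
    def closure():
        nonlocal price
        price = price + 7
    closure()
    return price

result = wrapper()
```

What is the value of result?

Step 1: wrapper() sets price = 40.
Step 2: closure() uses nonlocal to modify price in wrapper's scope: price = 40 + 7 = 47.
Step 3: wrapper() returns the modified price = 47

The answer is 47.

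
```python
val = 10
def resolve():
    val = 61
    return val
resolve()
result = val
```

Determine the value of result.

Step 1: Global val = 10.
Step 2: resolve() creates local val = 61 (shadow, not modification).
Step 3: After resolve() returns, global val is unchanged. result = 10

The answer is 10.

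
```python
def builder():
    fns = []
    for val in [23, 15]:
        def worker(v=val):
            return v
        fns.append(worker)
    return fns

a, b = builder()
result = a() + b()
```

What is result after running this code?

Step 1: Default argument v=val captures val at each iteration.
Step 2: a() returns 23 (captured at first iteration), b() returns 15 (captured at second).
Step 3: result = 23 + 15 = 38

The answer is 38.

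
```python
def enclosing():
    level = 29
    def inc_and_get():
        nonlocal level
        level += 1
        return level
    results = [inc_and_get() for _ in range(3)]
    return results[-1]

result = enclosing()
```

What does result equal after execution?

Step 1: level = 29.
Step 2: Three calls to inc_and_get(), each adding 1.
Step 3: Last value = 29 + 1 * 3 = 32

The answer is 32.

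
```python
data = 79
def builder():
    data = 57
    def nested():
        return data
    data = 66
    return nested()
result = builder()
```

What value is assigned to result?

Step 1: builder() sets data = 57, then later data = 66.
Step 2: nested() is called after data is reassigned to 66. Closures capture variables by reference, not by value.
Step 3: result = 66

The answer is 66.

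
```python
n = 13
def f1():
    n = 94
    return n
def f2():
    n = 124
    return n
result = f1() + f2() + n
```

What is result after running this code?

Step 1: Each function shadows global n with its own local.
Step 2: f1() returns 94, f2() returns 124.
Step 3: Global n = 13 is unchanged. result = 94 + 124 + 13 = 231

The answer is 231.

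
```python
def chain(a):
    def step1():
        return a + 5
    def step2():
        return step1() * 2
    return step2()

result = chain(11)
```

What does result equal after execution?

Step 1: chain(11) captures a = 11.
Step 2: step2() calls step1() which returns 11 + 5 = 16.
Step 3: step2() returns 16 * 2 = 32

The answer is 32.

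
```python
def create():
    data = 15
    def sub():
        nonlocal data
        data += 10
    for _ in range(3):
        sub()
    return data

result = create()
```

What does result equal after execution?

Step 1: data = 15.
Step 2: sub() is called 3 times in a loop, each adding 10 via nonlocal.
Step 3: data = 15 + 10 * 3 = 45

The answer is 45.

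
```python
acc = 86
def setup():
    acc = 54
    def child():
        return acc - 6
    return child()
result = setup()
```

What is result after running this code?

Step 1: setup() shadows global acc with acc = 54.
Step 2: child() finds acc = 54 in enclosing scope, computes 54 - 6 = 48.
Step 3: result = 48

The answer is 48.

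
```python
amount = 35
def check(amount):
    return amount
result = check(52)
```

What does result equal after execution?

Step 1: Global amount = 35.
Step 2: check(52) takes parameter amount = 52, which shadows the global.
Step 3: result = 52

The answer is 52.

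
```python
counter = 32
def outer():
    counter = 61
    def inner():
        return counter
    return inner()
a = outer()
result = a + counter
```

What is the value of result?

Step 1: outer() has local counter = 61. inner() reads from enclosing.
Step 2: outer() returns 61. Global counter = 32 unchanged.
Step 3: result = 61 + 32 = 93

The answer is 93.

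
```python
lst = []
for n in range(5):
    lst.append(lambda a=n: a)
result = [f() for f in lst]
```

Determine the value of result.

Step 1: Default arg a=n captures n at each iteration.
Step 2: Each lambda has its own default: 0, 1, ..., 4.
Step 3: result = [0, 1, 2, 3, 4]

The answer is [0, 1, 2, 3, 4].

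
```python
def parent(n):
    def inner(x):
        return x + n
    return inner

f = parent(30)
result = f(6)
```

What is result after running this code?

Step 1: parent(30) creates a closure that captures n = 30.
Step 2: f(6) calls the closure with x = 6, returning 6 + 30 = 36.
Step 3: result = 36

The answer is 36.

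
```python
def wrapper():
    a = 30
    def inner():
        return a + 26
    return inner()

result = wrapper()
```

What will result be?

Step 1: wrapper() defines a = 30.
Step 2: inner() reads a = 30 from enclosing scope, returns 30 + 26 = 56.
Step 3: result = 56

The answer is 56.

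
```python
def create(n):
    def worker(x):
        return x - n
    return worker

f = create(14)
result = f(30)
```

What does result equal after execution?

Step 1: create(14) creates a closure capturing n = 14.
Step 2: f(30) computes 30 - 14 = 16.
Step 3: result = 16

The answer is 16.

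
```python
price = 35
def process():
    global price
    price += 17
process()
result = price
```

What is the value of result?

Step 1: price = 35 globally.
Step 2: process() modifies global price: price += 17 = 52.
Step 3: result = 52

The answer is 52.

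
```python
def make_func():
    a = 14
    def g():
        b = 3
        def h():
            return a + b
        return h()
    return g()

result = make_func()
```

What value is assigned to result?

Step 1: make_func() defines a = 14. g() defines b = 3.
Step 2: h() accesses both from enclosing scopes: a = 14, b = 3.
Step 3: result = 14 + 3 = 17

The answer is 17.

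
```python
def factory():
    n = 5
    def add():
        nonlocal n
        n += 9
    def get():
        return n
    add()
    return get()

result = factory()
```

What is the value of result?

Step 1: n = 5. add() modifies it via nonlocal, get() reads it.
Step 2: add() makes n = 5 + 9 = 14.
Step 3: get() returns 14. result = 14

The answer is 14.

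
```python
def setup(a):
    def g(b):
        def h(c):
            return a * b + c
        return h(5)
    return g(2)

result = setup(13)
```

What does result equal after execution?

Step 1: a = 13, b = 2, c = 5.
Step 2: h() computes a * b + c = 13 * 2 + 5 = 31.
Step 3: result = 31

The answer is 31.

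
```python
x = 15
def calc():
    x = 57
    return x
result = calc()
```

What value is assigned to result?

Step 1: Global x = 15.
Step 2: calc() creates local x = 57, shadowing the global.
Step 3: Returns local x = 57. result = 57

The answer is 57.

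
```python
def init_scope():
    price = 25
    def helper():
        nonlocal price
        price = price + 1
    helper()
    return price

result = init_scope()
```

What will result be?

Step 1: init_scope() sets price = 25.
Step 2: helper() uses nonlocal to modify price in init_scope's scope: price = 25 + 1 = 26.
Step 3: init_scope() returns the modified price = 26

The answer is 26.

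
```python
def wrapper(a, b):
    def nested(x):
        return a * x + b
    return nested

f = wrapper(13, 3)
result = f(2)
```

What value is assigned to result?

Step 1: wrapper(13, 3) captures a = 13, b = 3.
Step 2: f(2) computes 13 * 2 + 3 = 29.
Step 3: result = 29

The answer is 29.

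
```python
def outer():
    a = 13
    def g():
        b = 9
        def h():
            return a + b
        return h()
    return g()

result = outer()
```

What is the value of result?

Step 1: outer() defines a = 13. g() defines b = 9.
Step 2: h() accesses both from enclosing scopes: a = 13, b = 9.
Step 3: result = 13 + 9 = 22

The answer is 22.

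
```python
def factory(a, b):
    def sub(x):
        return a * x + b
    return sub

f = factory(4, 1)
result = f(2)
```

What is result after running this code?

Step 1: factory(4, 1) captures a = 4, b = 1.
Step 2: f(2) computes 4 * 2 + 1 = 9.
Step 3: result = 9

The answer is 9.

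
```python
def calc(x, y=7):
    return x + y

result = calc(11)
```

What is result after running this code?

Step 1: calc(11) uses default y = 7.
Step 2: Returns 11 + 7 = 18.
Step 3: result = 18

The answer is 18.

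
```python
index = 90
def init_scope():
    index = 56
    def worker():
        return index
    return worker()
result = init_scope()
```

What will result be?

Step 1: index = 90 globally, but init_scope() defines index = 56 locally.
Step 2: worker() looks up index. Not in local scope, so checks enclosing scope (init_scope) and finds index = 56.
Step 3: result = 56

The answer is 56.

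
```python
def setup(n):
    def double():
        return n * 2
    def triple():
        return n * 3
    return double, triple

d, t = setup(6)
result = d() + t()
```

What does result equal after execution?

Step 1: Both closures capture the same n = 6.
Step 2: d() = 6 * 2 = 12, t() = 6 * 3 = 18.
Step 3: result = 12 + 18 = 30

The answer is 30.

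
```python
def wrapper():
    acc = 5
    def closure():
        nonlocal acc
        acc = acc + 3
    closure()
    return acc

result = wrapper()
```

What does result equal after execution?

Step 1: wrapper() sets acc = 5.
Step 2: closure() uses nonlocal to modify acc in wrapper's scope: acc = 5 + 3 = 8.
Step 3: wrapper() returns the modified acc = 8

The answer is 8.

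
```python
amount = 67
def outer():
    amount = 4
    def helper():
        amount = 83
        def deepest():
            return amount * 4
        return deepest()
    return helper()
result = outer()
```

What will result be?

Step 1: deepest() looks up amount through LEGB: not local, finds amount = 83 in enclosing helper().
Step 2: Returns 83 * 4 = 332.
Step 3: result = 332

The answer is 332.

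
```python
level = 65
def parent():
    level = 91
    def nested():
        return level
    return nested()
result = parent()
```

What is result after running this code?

Step 1: level = 65 globally, but parent() defines level = 91 locally.
Step 2: nested() looks up level. Not in local scope, so checks enclosing scope (parent) and finds level = 91.
Step 3: result = 91

The answer is 91.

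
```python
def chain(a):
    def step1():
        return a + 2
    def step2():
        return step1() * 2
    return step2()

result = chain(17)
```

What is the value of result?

Step 1: chain(17) captures a = 17.
Step 2: step2() calls step1() which returns 17 + 2 = 19.
Step 3: step2() returns 19 * 2 = 38

The answer is 38.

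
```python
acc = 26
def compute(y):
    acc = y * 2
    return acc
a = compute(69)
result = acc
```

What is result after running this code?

Step 1: Global acc = 26.
Step 2: compute(69) creates local acc = 69 * 2 = 138.
Step 3: Global acc unchanged because no global keyword. result = 26

The answer is 26.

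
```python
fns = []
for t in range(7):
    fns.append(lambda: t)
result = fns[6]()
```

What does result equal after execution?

Step 1: The loop creates 7 lambdas, all referencing the same variable t.
Step 2: After the loop, t = 6 (final value).
Step 3: fns[6]() looks up t at call time and finds 6. This is the late binding gotcha. result = 6

The answer is 6.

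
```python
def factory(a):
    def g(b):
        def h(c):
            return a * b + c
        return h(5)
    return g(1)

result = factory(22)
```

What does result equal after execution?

Step 1: a = 22, b = 1, c = 5.
Step 2: h() computes a * b + c = 22 * 1 + 5 = 27.
Step 3: result = 27

The answer is 27.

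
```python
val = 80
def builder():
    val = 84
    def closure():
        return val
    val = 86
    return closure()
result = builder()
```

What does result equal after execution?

Step 1: builder() sets val = 84, then later val = 86.
Step 2: closure() is called after val is reassigned to 86. Closures capture variables by reference, not by value.
Step 3: result = 86

The answer is 86.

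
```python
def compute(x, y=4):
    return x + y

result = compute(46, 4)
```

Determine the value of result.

Step 1: compute(46, 4) overrides default y with 4.
Step 2: Returns 46 + 4 = 50.
Step 3: result = 50

The answer is 50.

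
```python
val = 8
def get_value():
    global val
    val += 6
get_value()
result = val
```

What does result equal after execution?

Step 1: val = 8 globally.
Step 2: get_value() modifies global val: val += 6 = 14.
Step 3: result = 14

The answer is 14.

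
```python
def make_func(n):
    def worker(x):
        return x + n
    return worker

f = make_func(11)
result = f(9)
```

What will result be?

Step 1: make_func(11) creates a closure that captures n = 11.
Step 2: f(9) calls the closure with x = 9, returning 9 + 11 = 20.
Step 3: result = 20

The answer is 20.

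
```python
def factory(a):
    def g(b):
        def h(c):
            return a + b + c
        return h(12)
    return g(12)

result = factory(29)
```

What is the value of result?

Step 1: a = 29, b = 12, c = 12 across three nested scopes.
Step 2: h() accesses all three via LEGB rule.
Step 3: result = 29 + 12 + 12 = 53

The answer is 53.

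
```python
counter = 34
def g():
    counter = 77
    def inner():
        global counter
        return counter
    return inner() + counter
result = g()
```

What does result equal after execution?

Step 1: Global counter = 34. g() shadows with local counter = 77.
Step 2: inner() uses global keyword, so inner() returns global counter = 34.
Step 3: g() returns 34 + 77 = 111

The answer is 111.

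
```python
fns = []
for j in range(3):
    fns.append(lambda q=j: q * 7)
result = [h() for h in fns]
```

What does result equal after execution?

Step 1: Default arg q=j captures j at each iteration.
Step 2: fns[k] has q defaulting to k, returns k * 7.
Step 3: result = [0, 7, 14]

The answer is [0, 7, 14].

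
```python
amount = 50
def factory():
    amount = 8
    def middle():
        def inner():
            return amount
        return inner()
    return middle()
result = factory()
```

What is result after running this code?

Step 1: factory() defines amount = 8. middle() and inner() have no local amount.
Step 2: inner() checks local (none), enclosing middle() (none), enclosing factory() and finds amount = 8.
Step 3: result = 8

The answer is 8.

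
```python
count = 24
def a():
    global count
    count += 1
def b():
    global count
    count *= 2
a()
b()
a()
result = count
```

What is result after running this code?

Step 1: count = 24.
Step 2: a(): count = 24 + 1 = 25.
Step 3: b(): count = 25 * 2 = 50.
Step 4: a(): count = 50 + 1 = 51

The answer is 51.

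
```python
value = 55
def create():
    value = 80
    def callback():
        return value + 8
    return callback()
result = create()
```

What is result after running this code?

Step 1: create() shadows global value with value = 80.
Step 2: callback() finds value = 80 in enclosing scope, computes 80 + 8 = 88.
Step 3: result = 88

The answer is 88.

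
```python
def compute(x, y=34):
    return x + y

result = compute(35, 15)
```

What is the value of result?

Step 1: compute(35, 15) overrides default y with 15.
Step 2: Returns 35 + 15 = 50.
Step 3: result = 50

The answer is 50.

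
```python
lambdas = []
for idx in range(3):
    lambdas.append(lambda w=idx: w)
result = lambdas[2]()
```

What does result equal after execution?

Step 1: Default argument w=idx captures idx's value at each iteration.
Step 2: lambdas[2] captured w = 2 when idx was 2.
Step 3: result = 2

The answer is 2.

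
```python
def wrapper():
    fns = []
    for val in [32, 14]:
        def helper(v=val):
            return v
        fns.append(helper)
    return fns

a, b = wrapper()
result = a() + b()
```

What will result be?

Step 1: Default argument v=val captures val at each iteration.
Step 2: a() returns 32 (captured at first iteration), b() returns 14 (captured at second).
Step 3: result = 32 + 14 = 46

The answer is 46.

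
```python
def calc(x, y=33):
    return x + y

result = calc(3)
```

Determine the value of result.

Step 1: calc(3) uses default y = 33.
Step 2: Returns 3 + 33 = 36.
Step 3: result = 36

The answer is 36.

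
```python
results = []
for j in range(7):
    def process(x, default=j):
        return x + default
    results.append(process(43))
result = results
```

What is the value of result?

Step 1: Default argument default=j is evaluated at function definition time.
Step 2: Each iteration creates process with default = current j value.
Step 3: process(43) returns 43 + default. results = [43, 44, 45, 46, 47, 48, 49]

The answer is [43, 44, 45, 46, 47, 48, 49].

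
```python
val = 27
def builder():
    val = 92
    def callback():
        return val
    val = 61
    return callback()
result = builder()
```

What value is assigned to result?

Step 1: builder() sets val = 92, then later val = 61.
Step 2: callback() is called after val is reassigned to 61. Closures capture variables by reference, not by value.
Step 3: result = 61

The answer is 61.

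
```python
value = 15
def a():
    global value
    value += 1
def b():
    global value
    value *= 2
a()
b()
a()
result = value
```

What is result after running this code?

Step 1: value = 15.
Step 2: a(): value = 15 + 1 = 16.
Step 3: b(): value = 16 * 2 = 32.
Step 4: a(): value = 32 + 1 = 33

The answer is 33.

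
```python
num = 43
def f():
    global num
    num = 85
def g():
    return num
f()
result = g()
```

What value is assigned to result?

Step 1: num = 43.
Step 2: f() sets global num = 85.
Step 3: g() reads global num = 85. result = 85

The answer is 85.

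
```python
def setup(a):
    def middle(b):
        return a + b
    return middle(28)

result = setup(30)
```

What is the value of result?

Step 1: setup(30) passes a = 30.
Step 2: middle(28) has b = 28, reads a = 30 from enclosing.
Step 3: result = 30 + 28 = 58

The answer is 58.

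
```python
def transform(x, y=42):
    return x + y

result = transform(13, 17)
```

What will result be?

Step 1: transform(13, 17) overrides default y with 17.
Step 2: Returns 13 + 17 = 30.
Step 3: result = 30

The answer is 30.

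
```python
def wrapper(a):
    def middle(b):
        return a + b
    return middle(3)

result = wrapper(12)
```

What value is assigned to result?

Step 1: wrapper(12) passes a = 12.
Step 2: middle(3) has b = 3, reads a = 12 from enclosing.
Step 3: result = 12 + 3 = 15

The answer is 15.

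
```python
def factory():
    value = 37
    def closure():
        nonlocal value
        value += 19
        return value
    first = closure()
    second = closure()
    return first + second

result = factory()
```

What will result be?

Step 1: value starts at 37.
Step 2: First call: value = 37 + 19 = 56, returns 56.
Step 3: Second call: value = 56 + 19 = 75, returns 75.
Step 4: result = 56 + 75 = 131

The answer is 131.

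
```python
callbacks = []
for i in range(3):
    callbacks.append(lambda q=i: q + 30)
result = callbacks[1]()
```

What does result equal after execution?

Step 1: Default argument q=i captures i's value at definition time.
Step 2: callbacks[1] was defined when i = 1, so q defaults to 1.
Step 3: result = 1 + 30 = 31 (default arg fixes the late binding issue)

The answer is 31.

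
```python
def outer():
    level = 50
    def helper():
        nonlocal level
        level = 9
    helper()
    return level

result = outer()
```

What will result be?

Step 1: outer() sets level = 50.
Step 2: helper() uses nonlocal to reassign level = 9.
Step 3: result = 9

The answer is 9.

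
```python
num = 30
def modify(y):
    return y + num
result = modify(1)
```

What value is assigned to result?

Step 1: num = 30 is defined globally.
Step 2: modify(1) uses parameter y = 1 and looks up num from global scope = 30.
Step 3: result = 1 + 30 = 31

The answer is 31.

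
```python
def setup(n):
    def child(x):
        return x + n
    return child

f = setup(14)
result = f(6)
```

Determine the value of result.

Step 1: setup(14) creates a closure that captures n = 14.
Step 2: f(6) calls the closure with x = 6, returning 6 + 14 = 20.
Step 3: result = 20

The answer is 20.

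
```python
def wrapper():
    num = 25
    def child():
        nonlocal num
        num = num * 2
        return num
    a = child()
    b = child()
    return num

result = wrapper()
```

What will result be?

Step 1: num starts at 25.
Step 2: First child(): num = 25 * 2 = 50.
Step 3: Second child(): num = 50 * 2 = 100.
Step 4: result = 100

The answer is 100.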